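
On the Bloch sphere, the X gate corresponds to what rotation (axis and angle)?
Rotation by π around the x-axis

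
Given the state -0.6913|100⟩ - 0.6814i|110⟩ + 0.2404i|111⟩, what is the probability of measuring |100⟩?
0.4779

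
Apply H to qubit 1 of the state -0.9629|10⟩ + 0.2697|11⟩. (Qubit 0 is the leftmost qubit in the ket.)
-0.4902|10⟩ - 0.8716|11⟩

H on qubit 1 mixes each pair of kets that differ only in qubit 1: amplitudes (a, b) of (|…0…⟩, |…1…⟩) become ((a + b)/√2, (a − b)/√2). Kets absent from the input have amplitude 0.
(|10⟩, |11⟩): (a, b) = (-0.9629, 0.2697) → (-0.4902, -0.8716)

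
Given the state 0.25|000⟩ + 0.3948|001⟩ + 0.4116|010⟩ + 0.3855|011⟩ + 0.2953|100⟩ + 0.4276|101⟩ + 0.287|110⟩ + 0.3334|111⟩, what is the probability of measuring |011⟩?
0.1486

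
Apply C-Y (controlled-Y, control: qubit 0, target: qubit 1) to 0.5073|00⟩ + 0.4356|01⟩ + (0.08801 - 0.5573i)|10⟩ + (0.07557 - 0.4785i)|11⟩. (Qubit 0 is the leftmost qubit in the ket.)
0.5073|00⟩ + 0.4356|01⟩ + (-0.4785 - 0.07557i)|10⟩ + (0.5573 + 0.08801i)|11⟩

C-Y leaves the control-|0⟩ kets |00⟩, |01⟩ unchanged and applies Y to qubit 1 on the control-|1⟩ pair (|10⟩, |11⟩).
Y = [[0, -i], [i, 0]].
With a = amp(|10⟩) = (0.08801 - 0.5573i) and b = amp(|11⟩) = (0.07557 - 0.4785i):
new amp(|10⟩) = (-i)·b = (-0.4785 - 0.07557i)
new amp(|11⟩) = (i)·a = (0.5573 + 0.08801i)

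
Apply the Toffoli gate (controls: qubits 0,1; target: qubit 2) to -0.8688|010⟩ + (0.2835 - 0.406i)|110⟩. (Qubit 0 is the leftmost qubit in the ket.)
-0.8688|010⟩ + (0.2835 - 0.406i)|111⟩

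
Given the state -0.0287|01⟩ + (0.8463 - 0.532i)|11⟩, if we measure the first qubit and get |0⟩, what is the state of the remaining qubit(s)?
-|1⟩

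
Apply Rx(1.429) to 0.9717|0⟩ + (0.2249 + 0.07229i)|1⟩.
(0.7814 - 0.1474i)|0⟩ + (0.1699 - 0.5821i)|1⟩

Rx(1.429) = [[cos(θ/2), −i·sin(θ/2)], [−i·sin(θ/2), cos(θ/2)]]; θ = 1.429, cos(θ/2) ≈ 0.755421, sin(θ/2) ≈ 0.65524.
With a = amp(|0⟩) = 0.9717 and b = amp(|1⟩) = (0.2249 + 0.07229i):
new amp(|0⟩) = (0.755421)·a + (-0.65524i)·b = (0.7814 - 0.1474i)
new amp(|1⟩) = (-0.65524i)·a + (0.755421)·b = (0.1699 - 0.5821i)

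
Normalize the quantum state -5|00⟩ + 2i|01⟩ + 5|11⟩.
-0.6804|00⟩ + 0.2722i|01⟩ + 0.6804|11⟩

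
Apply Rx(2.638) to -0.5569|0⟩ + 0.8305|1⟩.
(-0.1387 - 0.8043i)|0⟩ + (0.2069 + 0.5393i)|1⟩

Rx(2.638) = [[cos(θ/2), −i·sin(θ/2)], [−i·sin(θ/2), cos(θ/2)]]; θ = 2.638, cos(θ/2) ≈ 0.249144, sin(θ/2) ≈ 0.968466.
With a = amp(|0⟩) = -0.5569 and b = amp(|1⟩) = 0.8305:
new amp(|0⟩) = (0.249144)·a + (-0.968466i)·b = (-0.1387 - 0.8043i)
new amp(|1⟩) = (-0.968466i)·a + (0.249144)·b = (0.2069 + 0.5393i)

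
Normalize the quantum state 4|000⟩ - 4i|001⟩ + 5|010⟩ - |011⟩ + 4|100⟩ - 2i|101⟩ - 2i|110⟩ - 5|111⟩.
0.3867|000⟩ - 0.3867i|001⟩ + 0.4834|010⟩ - 0.09667|011⟩ + 0.3867|100⟩ - 0.1933i|101⟩ - 0.1933i|110⟩ - 0.4834|111⟩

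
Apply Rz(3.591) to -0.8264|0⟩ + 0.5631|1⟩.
(0.1841 + 0.8056i)|0⟩ + (-0.1255 + 0.5489i)|1⟩

Rz(3.591) = [[e^(−iθ/2), 0], [0, e^(iθ/2)]] with e^(±iθ/2) = cos(θ/2) ± i·sin(θ/2); θ = 3.591, cos(θ/2) ≈ -0.222817, sin(θ/2) ≈ 0.97486.
With a = amp(|0⟩) = -0.8264 and b = amp(|1⟩) = 0.5631:
new amp(|0⟩) = (-0.222817 - 0.97486i)·a = (0.1841 + 0.8056i)
new amp(|1⟩) = (-0.222817 + 0.97486i)·b = (-0.1255 + 0.5489i)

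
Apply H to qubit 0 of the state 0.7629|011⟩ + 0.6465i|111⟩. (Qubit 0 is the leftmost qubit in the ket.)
(0.5395 + 0.4571i)|011⟩ + (0.5395 - 0.4571i)|111⟩

H on qubit 0 mixes each pair of kets that differ only in qubit 0: amplitudes (a, b) of (|…0…⟩, |…1…⟩) become ((a + b)/√2, (a − b)/√2). Kets absent from the input have amplitude 0.
(|011⟩, |111⟩): (a, b) = (0.7629, 0.6465i) → ((0.5395 + 0.4571i), (0.5395 - 0.4571i))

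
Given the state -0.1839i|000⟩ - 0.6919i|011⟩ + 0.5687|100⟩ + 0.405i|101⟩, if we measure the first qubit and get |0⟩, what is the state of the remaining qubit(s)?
-0.2569i|00⟩ - 0.9664i|11⟩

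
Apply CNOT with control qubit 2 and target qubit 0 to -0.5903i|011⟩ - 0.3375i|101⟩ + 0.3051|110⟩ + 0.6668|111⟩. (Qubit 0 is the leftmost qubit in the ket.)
-0.3375i|001⟩ + 0.6668|011⟩ + 0.3051|110⟩ - 0.5903i|111⟩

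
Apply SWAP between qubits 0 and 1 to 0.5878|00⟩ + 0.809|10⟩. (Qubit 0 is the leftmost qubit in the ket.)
0.5878|00⟩ + 0.809|01⟩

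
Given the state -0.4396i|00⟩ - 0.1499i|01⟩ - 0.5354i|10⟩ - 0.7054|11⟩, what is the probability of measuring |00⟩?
0.1932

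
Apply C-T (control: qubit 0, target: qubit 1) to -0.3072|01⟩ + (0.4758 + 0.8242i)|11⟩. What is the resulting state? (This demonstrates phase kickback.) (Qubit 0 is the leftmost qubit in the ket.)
-0.3072|01⟩ + (-0.2464 + 0.9192i)|11⟩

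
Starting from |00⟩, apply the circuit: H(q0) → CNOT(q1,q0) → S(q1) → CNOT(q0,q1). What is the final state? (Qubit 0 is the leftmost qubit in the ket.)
1/√2|00⟩ + 1/√2|11⟩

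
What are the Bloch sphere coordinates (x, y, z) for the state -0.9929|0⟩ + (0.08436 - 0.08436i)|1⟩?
(-0.1675, 0.1675, 0.9716)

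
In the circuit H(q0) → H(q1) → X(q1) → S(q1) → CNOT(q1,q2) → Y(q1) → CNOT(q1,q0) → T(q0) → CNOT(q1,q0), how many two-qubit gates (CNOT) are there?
3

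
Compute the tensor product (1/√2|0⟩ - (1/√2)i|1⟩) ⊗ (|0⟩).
1/√2|00⟩ - (1/√2)i|10⟩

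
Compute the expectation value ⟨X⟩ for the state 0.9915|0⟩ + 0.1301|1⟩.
0.258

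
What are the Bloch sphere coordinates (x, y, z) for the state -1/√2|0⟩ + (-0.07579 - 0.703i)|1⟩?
(0.1072, 0.9942, 0.00004688)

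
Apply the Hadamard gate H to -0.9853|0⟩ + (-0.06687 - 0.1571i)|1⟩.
(-0.744 - 0.1111i)|0⟩ + (-0.6494 + 0.1111i)|1⟩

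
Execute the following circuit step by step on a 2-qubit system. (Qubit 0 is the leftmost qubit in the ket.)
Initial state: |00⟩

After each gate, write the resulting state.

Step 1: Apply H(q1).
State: 1/√2|00⟩ + 1/√2|01⟩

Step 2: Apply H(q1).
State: |00⟩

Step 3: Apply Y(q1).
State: i|01⟩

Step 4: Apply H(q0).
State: (1/√2)i|01⟩ + (1/√2)i|11⟩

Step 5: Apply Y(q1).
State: 1/√2|00⟩ + 1/√2|10⟩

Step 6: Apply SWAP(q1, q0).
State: 1/√2|00⟩ + 1/√2|01⟩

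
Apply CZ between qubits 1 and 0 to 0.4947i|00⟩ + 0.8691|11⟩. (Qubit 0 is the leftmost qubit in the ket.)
0.4947i|00⟩ - 0.8691|11⟩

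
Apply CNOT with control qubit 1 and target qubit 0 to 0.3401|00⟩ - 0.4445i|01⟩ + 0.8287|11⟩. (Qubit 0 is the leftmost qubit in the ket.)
0.3401|00⟩ + 0.8287|01⟩ - 0.4445i|11⟩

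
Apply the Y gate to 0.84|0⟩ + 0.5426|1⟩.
-0.5426i|0⟩ + 0.84i|1⟩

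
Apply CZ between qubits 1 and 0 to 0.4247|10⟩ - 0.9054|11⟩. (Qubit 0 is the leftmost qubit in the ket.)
0.4247|10⟩ + 0.9054|11⟩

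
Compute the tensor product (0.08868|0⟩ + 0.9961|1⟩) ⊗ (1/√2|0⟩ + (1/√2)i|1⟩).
0.06271|00⟩ + 0.06271i|01⟩ + 0.7043|10⟩ + 0.7043i|11⟩

amp(|b₁b₂…⟩) = product of the factor amplitudes for bits b₁, b₂, …; only kets whose every factor amplitude is nonzero survive.
|00⟩: (0.08868)(1/√2) = 0.06271
|01⟩: (0.08868)((1/√2)i) = 0.06271i
|10⟩: (0.9961)(1/√2) = 0.7043
|11⟩: (0.9961)((1/√2)i) = 0.7043i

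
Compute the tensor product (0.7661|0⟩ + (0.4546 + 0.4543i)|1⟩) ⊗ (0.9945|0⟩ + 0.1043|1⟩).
0.7619|00⟩ + 0.0799|01⟩ + (0.4521 + 0.4518i)|10⟩ + (0.04741 + 0.04738i)|11⟩

amp(|b₁b₂…⟩) = product of the factor amplitudes for bits b₁, b₂, …; only kets whose every factor amplitude is nonzero survive.
|00⟩: (0.7661)(0.9945) = 0.7619
|01⟩: (0.7661)(0.1043) = 0.0799
|10⟩: (0.4546 + 0.4543i)(0.9945) = (0.4521 + 0.4518i)
|11⟩: (0.4546 + 0.4543i)(0.1043) = (0.04741 + 0.04738i)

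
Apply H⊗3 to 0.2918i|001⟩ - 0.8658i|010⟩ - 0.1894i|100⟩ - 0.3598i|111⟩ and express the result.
-0.3971i|000⟩ - 0.349i|001⟩ + 0.4695i|010⟩ + 0.008768i|011⟩ - 0.008768i|100⟩ - 0.4695i|101⟩ + 0.349i|110⟩ + 0.3971i|111⟩

H⊗3 gives amp(|y⟩) = (1/2√2) Σ_x (−1)^(x·y) amp(|x⟩), where x·y is the number of positions in which both x and y have a 1.
|000⟩: (0.2918i - 0.8658i - 0.1894i - 0.3598i)/(2√2) = -0.3971i
|001⟩: (-0.2918i - 0.8658i - 0.1894i + 0.3598i)/(2√2) = -0.349i
|010⟩: (0.2918i + 0.8658i - 0.1894i + 0.3598i)/(2√2) = 0.4695i
|011⟩: (-0.2918i + 0.8658i - 0.1894i - 0.3598i)/(2√2) = 0.008768i
|100⟩: (0.2918i - 0.8658i + 0.1894i + 0.3598i)/(2√2) = -0.008768i
|101⟩: (-0.2918i - 0.8658i + 0.1894i - 0.3598i)/(2√2) = -0.4695i
|110⟩: (0.2918i + 0.8658i + 0.1894i - 0.3598i)/(2√2) = 0.349i
|111⟩: (-0.2918i + 0.8658i + 0.1894i + 0.3598i)/(2√2) = 0.3971i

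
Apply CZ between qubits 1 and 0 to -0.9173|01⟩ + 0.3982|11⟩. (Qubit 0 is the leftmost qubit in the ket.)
-0.9173|01⟩ - 0.3982|11⟩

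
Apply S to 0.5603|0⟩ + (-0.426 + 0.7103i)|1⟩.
0.5603|0⟩ + (-0.7103 - 0.426i)|1⟩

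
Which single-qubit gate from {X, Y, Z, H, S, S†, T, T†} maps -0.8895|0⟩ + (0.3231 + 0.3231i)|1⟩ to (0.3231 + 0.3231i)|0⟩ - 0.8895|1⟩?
X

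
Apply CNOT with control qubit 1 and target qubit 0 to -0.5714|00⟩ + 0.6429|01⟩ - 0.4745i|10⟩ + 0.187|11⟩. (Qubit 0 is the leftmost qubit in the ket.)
-0.5714|00⟩ + 0.187|01⟩ - 0.4745i|10⟩ + 0.6429|11⟩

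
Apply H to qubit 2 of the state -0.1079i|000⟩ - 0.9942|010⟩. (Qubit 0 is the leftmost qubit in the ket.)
-0.0763i|000⟩ - 0.0763i|001⟩ - 0.703|010⟩ - 0.703|011⟩

H on qubit 2 mixes each pair of kets that differ only in qubit 2: amplitudes (a, b) of (|…0…⟩, |…1…⟩) become ((a + b)/√2, (a − b)/√2). Kets absent from the input have amplitude 0.
(|000⟩, |001⟩): (a, b) = (-0.1079i, 0) → (-0.0763i, -0.0763i)
(|010⟩, |011⟩): (a, b) = (-0.9942, 0) → (-0.703, -0.703)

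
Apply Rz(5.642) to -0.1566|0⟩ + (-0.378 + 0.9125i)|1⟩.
(0.1486 + 0.04935i)|0⟩ + (0.07119 - 0.9851i)|1⟩

Rz(5.642) = [[e^(−iθ/2), 0], [0, e^(iθ/2)]] with e^(±iθ/2) = cos(θ/2) ± i·sin(θ/2); θ = 5.642, cos(θ/2) ≈ -0.949049, sin(θ/2) ≈ 0.315129.
With a = amp(|0⟩) = -0.1566 and b = amp(|1⟩) = (-0.378 + 0.9125i):
new amp(|0⟩) = (-0.949049 - 0.315129i)·a = (0.1486 + 0.04935i)
new amp(|1⟩) = (-0.949049 + 0.315129i)·b = (0.07119 - 0.9851i)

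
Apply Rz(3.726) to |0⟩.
(-0.2881 - 0.9576i)|0⟩

Rz(3.726) = [[e^(−iθ/2), 0], [0, e^(iθ/2)]] with e^(±iθ/2) = cos(θ/2) ± i·sin(θ/2); θ = 3.726, cos(θ/2) ≈ -0.288063, sin(θ/2) ≈ 0.957611.
With a = amp(|0⟩) = 1 and b = amp(|1⟩) = 0:
new amp(|0⟩) = (-0.288063 - 0.957611i)·a = (-0.2881 - 0.9576i)
new amp(|1⟩) = (-0.288063 + 0.957611i)·b = 0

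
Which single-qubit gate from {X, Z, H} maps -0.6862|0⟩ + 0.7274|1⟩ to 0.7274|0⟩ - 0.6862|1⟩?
X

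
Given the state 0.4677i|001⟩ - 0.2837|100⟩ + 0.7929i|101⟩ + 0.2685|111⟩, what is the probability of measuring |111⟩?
0.07209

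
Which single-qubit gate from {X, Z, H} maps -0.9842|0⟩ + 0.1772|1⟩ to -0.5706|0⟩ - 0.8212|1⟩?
H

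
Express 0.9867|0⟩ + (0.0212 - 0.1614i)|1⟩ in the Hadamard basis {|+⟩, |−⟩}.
(0.7127 - 0.1141i)|+⟩ + (0.6827 + 0.1141i)|−⟩

With |ψ⟩ = α|0⟩ + β|1⟩, the Hadamard-basis coefficients are ⟨+|ψ⟩ = (α + β)/√2 and ⟨−|ψ⟩ = (α − β)/√2.
Here α = 0.9867, β = (0.0212 - 0.1614i): (α + β)/√2 = (0.7127 - 0.1141i), (α − β)/√2 = (0.6827 + 0.1141i).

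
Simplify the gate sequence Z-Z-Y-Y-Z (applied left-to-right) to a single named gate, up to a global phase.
Z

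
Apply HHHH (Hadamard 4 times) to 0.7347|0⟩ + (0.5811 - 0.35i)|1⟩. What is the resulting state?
0.7347|0⟩ + (0.5811 - 0.35i)|1⟩

H² = I, so an even number of Hadamards cancels: H^4 = I and the state is unchanged.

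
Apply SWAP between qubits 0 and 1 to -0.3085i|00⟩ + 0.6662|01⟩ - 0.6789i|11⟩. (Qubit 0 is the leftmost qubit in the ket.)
-0.3085i|00⟩ + 0.6662|10⟩ - 0.6789i|11⟩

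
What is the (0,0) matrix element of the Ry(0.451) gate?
0.9747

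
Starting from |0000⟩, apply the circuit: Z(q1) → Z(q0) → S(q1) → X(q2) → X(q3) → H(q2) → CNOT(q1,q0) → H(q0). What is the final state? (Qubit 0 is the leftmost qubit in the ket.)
1/2|0001⟩ - 1/2|0011⟩ + 1/2|1001⟩ - 1/2|1011⟩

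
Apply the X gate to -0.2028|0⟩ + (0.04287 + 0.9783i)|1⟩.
(0.04287 + 0.9783i)|0⟩ - 0.2028|1⟩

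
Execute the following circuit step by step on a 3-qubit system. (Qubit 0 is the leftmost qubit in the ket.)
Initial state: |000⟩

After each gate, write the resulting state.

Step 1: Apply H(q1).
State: 1/√2|000⟩ + 1/√2|010⟩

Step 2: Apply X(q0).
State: 1/√2|100⟩ + 1/√2|110⟩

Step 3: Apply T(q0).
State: (1/2 + (1/2)i)|100⟩ + (1/2 + (1/2)i)|110⟩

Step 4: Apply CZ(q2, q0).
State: (1/2 + (1/2)i)|100⟩ + (1/2 + (1/2)i)|110⟩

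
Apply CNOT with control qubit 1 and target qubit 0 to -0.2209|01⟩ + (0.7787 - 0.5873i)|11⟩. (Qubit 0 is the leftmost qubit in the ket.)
(0.7787 - 0.5873i)|01⟩ - 0.2209|11⟩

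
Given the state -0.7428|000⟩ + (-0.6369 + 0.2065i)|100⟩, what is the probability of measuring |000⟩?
0.5518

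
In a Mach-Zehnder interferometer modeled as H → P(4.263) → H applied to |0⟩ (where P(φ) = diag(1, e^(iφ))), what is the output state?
(0.2828 - 0.4504i)|0⟩ + (0.7172 + 0.4504i)|1⟩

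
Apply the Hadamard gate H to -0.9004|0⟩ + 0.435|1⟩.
-0.3291|0⟩ - 0.9443|1⟩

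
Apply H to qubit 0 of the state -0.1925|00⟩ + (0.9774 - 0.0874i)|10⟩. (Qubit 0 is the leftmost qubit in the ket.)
(0.555 - 0.0618i)|00⟩ + (-0.8272 + 0.0618i)|10⟩

H on qubit 0 mixes each pair of kets that differ only in qubit 0: amplitudes (a, b) of (|…0…⟩, |…1…⟩) become ((a + b)/√2, (a − b)/√2). Kets absent from the input have amplitude 0.
(|00⟩, |10⟩): (a, b) = (-0.1925, (0.9774 - 0.0874i)) → ((0.555 - 0.0618i), (-0.8272 + 0.0618i))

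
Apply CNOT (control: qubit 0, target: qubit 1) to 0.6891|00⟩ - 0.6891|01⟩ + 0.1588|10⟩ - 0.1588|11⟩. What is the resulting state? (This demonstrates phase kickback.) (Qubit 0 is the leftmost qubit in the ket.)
0.6891|00⟩ - 0.6891|01⟩ - 0.1588|10⟩ + 0.1588|11⟩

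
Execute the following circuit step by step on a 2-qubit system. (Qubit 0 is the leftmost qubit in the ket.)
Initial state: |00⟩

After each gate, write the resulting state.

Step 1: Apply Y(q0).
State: i|10⟩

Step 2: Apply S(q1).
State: i|10⟩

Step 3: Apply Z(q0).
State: -i|10⟩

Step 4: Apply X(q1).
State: -i|11⟩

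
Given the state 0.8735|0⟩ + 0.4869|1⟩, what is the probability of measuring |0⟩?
0.763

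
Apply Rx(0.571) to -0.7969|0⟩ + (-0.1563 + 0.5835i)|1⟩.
(-0.6003 + 0.04402i)|0⟩ + (-0.15 + 0.7843i)|1⟩

Rx(0.571) = [[cos(θ/2), −i·sin(θ/2)], [−i·sin(θ/2), cos(θ/2)]]; θ = 0.571, cos(θ/2) ≈ 0.959521, sin(θ/2) ≈ 0.281637.
With a = amp(|0⟩) = -0.7969 and b = amp(|1⟩) = (-0.1563 + 0.5835i):
new amp(|0⟩) = (0.959521)·a + (-0.281637i)·b = (-0.6003 + 0.04402i)
new amp(|1⟩) = (-0.281637i)·a + (0.959521)·b = (-0.15 + 0.7843i)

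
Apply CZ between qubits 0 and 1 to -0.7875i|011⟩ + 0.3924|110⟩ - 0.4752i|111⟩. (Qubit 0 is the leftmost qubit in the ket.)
-0.7875i|011⟩ - 0.3924|110⟩ + 0.4752i|111⟩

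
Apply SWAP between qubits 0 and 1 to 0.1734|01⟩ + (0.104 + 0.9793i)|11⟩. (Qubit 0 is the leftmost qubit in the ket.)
0.1734|10⟩ + (0.104 + 0.9793i)|11⟩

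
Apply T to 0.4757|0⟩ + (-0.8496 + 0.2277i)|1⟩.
0.4757|0⟩ + (-0.7618 - 0.4397i)|1⟩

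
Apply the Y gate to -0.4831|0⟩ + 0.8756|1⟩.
-0.8756i|0⟩ - 0.4831i|1⟩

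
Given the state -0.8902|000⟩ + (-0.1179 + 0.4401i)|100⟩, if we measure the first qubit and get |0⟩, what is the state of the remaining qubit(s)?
-|00⟩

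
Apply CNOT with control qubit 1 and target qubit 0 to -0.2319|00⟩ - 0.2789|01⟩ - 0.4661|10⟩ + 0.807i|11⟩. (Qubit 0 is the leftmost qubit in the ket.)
-0.2319|00⟩ + 0.807i|01⟩ - 0.4661|10⟩ - 0.2789|11⟩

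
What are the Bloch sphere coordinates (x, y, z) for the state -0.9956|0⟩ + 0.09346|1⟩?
(-0.1861, 0, 0.9825)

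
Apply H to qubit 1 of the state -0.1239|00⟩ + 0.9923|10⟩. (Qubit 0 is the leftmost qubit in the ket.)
-0.08761|00⟩ - 0.08761|01⟩ + 0.7017|10⟩ + 0.7017|11⟩

H on qubit 1 mixes each pair of kets that differ only in qubit 1: amplitudes (a, b) of (|…0…⟩, |…1…⟩) become ((a + b)/√2, (a − b)/√2). Kets absent from the input have amplitude 0.
(|00⟩, |01⟩): (a, b) = (-0.1239, 0) → (-0.08761, -0.08761)
(|10⟩, |11⟩): (a, b) = (0.9923, 0) → (0.7017, 0.7017)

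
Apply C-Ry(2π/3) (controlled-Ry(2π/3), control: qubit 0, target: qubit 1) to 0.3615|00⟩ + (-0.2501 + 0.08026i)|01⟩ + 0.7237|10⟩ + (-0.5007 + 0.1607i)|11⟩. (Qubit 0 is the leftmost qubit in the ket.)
0.3615|00⟩ + (-0.2501 + 0.08026i)|01⟩ + (0.7955 - 0.1392i)|10⟩ + (0.3764 + 0.08035i)|11⟩

C-Ry(2π/3) leaves the control-|0⟩ kets |00⟩, |01⟩ unchanged and applies Ry(2π/3) to qubit 1 on the control-|1⟩ pair (|10⟩, |11⟩).
Ry(2π/3) = [[cos(θ/2), −sin(θ/2)], [sin(θ/2), cos(θ/2)]]; θ = 2π/3, cos(θ/2) ≈ 0.5, sin(θ/2) ≈ 0.866025.
With a = amp(|10⟩) = 0.7237 and b = amp(|11⟩) = (-0.5007 + 0.1607i):
new amp(|10⟩) = (0.5)·a + (-0.866025)·b = (0.7955 - 0.1392i)
new amp(|11⟩) = (0.866025)·a + (0.5)·b = (0.3764 + 0.08035i)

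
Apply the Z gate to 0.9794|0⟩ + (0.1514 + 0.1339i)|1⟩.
0.9794|0⟩ + (-0.1514 - 0.1339i)|1⟩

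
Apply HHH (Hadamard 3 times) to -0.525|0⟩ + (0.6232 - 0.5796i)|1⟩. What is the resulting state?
(0.06944 - 0.4098i)|0⟩ + (-0.8119 + 0.4098i)|1⟩

H² = I, so H^3 = H: a single Hadamard. With (a, b) = (-0.525, (0.6232 - 0.5796i)), H gives ((a + b)/√2, (a − b)/√2) = ((0.06944 - 0.4098i), (-0.8119 + 0.4098i)).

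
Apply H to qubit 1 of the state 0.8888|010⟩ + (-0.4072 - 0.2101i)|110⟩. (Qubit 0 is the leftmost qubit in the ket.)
0.6285|000⟩ - 0.6285|010⟩ + (-0.2879 - 0.1486i)|100⟩ + (0.2879 + 0.1486i)|110⟩

H on qubit 1 mixes each pair of kets that differ only in qubit 1: amplitudes (a, b) of (|…0…⟩, |…1…⟩) become ((a + b)/√2, (a − b)/√2). Kets absent from the input have amplitude 0.
(|000⟩, |010⟩): (a, b) = (0, 0.8888) → (0.6285, -0.6285)
(|100⟩, |110⟩): (a, b) = (0, (-0.4072 - 0.2101i)) → ((-0.2879 - 0.1486i), (0.2879 + 0.1486i))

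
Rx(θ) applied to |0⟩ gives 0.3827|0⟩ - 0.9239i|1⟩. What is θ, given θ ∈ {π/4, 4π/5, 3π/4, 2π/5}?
3π/4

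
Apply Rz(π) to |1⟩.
i|1⟩

Rz(π) = [[e^(−iθ/2), 0], [0, e^(iθ/2)]] with e^(±iθ/2) = cos(θ/2) ± i·sin(θ/2); θ = π, cos(θ/2) ≈ 0, sin(θ/2) ≈ 1.
With a = amp(|0⟩) = 0 and b = amp(|1⟩) = 1:
new amp(|0⟩) = (-i)·a = 0
new amp(|1⟩) = (i)·b = i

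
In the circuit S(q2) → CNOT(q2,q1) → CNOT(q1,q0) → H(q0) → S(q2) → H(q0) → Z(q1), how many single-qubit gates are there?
5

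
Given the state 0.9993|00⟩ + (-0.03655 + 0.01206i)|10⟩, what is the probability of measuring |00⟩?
0.9986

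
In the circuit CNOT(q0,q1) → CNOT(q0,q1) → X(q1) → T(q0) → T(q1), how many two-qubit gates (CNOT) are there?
2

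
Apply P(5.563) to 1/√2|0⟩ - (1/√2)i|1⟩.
1/√2|0⟩ + (-0.4664 - 0.5315i)|1⟩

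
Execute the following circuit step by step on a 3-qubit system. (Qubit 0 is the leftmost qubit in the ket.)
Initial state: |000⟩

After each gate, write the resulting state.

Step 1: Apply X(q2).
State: |001⟩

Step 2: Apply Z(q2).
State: -|001⟩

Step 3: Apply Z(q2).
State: |001⟩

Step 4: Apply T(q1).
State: |001⟩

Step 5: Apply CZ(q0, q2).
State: |001⟩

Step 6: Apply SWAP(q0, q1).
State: |001⟩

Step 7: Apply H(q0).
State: 1/√2|001⟩ + 1/√2|101⟩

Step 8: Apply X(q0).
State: 1/√2|001⟩ + 1/√2|101⟩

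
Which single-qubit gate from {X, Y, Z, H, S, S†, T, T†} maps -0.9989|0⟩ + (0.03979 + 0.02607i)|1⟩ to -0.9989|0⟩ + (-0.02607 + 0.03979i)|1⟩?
S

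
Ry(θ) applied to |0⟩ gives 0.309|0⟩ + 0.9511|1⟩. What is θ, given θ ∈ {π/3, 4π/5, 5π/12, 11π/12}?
4π/5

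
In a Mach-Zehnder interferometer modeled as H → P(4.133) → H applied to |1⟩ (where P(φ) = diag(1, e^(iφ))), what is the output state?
(0.7738 + 0.4184i)|0⟩ + (0.2262 - 0.4184i)|1⟩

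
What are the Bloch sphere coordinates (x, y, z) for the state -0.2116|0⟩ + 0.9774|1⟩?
(-0.4136, 0, -0.9105)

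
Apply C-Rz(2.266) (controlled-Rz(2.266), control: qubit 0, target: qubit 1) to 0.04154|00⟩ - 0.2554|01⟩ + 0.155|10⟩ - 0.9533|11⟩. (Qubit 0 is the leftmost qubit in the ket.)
0.04154|00⟩ - 0.2554|01⟩ + (0.06571 - 0.1404i)|10⟩ + (-0.4041 - 0.8634i)|11⟩

C-Rz(2.266) leaves the control-|0⟩ kets |00⟩, |01⟩ unchanged and applies Rz(2.266) to qubit 1 on the control-|1⟩ pair (|10⟩, |11⟩).
Rz(2.266) = [[e^(−iθ/2), 0], [0, e^(iθ/2)]] with e^(±iθ/2) = cos(θ/2) ± i·sin(θ/2); θ = 2.266, cos(θ/2) ≈ 0.423945, sin(θ/2) ≈ 0.905688.
With a = amp(|10⟩) = 0.155 and b = amp(|11⟩) = -0.9533:
new amp(|10⟩) = (0.423945 - 0.905688i)·a = (0.06571 - 0.1404i)
new amp(|11⟩) = (0.423945 + 0.905688i)·b = (-0.4041 - 0.8634i)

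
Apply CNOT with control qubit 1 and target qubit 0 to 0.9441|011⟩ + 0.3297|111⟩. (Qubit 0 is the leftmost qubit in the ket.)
0.3297|011⟩ + 0.9441|111⟩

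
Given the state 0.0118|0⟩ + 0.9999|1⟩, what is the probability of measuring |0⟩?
0.0001392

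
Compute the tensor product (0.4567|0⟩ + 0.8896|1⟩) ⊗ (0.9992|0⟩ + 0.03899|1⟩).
0.4563|00⟩ + 0.01781|01⟩ + 0.8889|10⟩ + 0.03469|11⟩

amp(|b₁b₂…⟩) = product of the factor amplitudes for bits b₁, b₂, …; only kets whose every factor amplitude is nonzero survive.
|00⟩: (0.4567)(0.9992) = 0.4563
|01⟩: (0.4567)(0.03899) = 0.01781
|10⟩: (0.8896)(0.9992) = 0.8889
|11⟩: (0.8896)(0.03899) = 0.03469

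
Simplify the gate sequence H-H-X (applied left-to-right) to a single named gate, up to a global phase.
X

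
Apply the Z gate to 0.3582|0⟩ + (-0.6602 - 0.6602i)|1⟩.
0.3582|0⟩ + (0.6602 + 0.6602i)|1⟩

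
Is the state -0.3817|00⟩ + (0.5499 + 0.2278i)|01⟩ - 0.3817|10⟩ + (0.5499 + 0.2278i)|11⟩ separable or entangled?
Separable

Writing the state as a|00⟩ + b|01⟩ + c|10⟩ + d|11⟩, it is a product state iff ad − bc = 0.
Here (a, b, c, d) = (-0.3817, (0.5499 + 0.2278i), -0.3817, (0.5499 + 0.2278i)): ad − bc = (-0.3817)(0.5499 + 0.2278i) − (0.5499 + 0.2278i)(-0.3817) = 0, so the state is separable.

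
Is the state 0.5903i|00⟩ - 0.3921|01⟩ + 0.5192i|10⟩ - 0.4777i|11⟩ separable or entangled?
Entangled

Writing the state as a|00⟩ + b|01⟩ + c|10⟩ + d|11⟩, it is a product state iff ad − bc = 0.
Here (a, b, c, d) = (0.5903i, -0.3921, 0.5192i, -0.4777i): ad − bc = (0.5903i)(-0.4777i) − (-0.3921)(0.5192i) = (0.282 + 0.2036i) ≠ 0, so the state is entangled.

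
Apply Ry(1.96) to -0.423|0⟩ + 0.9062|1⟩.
-0.9882|0⟩ + 0.1535|1⟩

Ry(1.96) = [[cos(θ/2), −sin(θ/2)], [sin(θ/2), cos(θ/2)]]; θ = 1.96, cos(θ/2) ≈ 0.557023, sin(θ/2) ≈ 0.830497.
With a = amp(|0⟩) = -0.423 and b = amp(|1⟩) = 0.9062:
new amp(|0⟩) = (0.557023)·a + (-0.830497)·b = -0.9882
new amp(|1⟩) = (0.830497)·a + (0.557023)·b = 0.1535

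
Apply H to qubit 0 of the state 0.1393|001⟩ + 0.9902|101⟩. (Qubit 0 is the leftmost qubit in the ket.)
0.7987|001⟩ - 0.6017|101⟩

H on qubit 0 mixes each pair of kets that differ only in qubit 0: amplitudes (a, b) of (|…0…⟩, |…1…⟩) become ((a + b)/√2, (a − b)/√2). Kets absent from the input have amplitude 0.
(|001⟩, |101⟩): (a, b) = (0.1393, 0.9902) → (0.7987, -0.6017)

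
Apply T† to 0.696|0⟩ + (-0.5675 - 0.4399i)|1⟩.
0.696|0⟩ + (-0.7123 + 0.09023i)|1⟩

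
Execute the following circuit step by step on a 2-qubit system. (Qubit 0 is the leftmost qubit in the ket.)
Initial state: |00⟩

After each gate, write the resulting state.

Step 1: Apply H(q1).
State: 1/√2|00⟩ + 1/√2|01⟩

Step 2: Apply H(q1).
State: |00⟩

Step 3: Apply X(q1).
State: |01⟩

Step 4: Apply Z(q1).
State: -|01⟩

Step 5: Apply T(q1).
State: (-1/√2 - (1/√2)i)|01⟩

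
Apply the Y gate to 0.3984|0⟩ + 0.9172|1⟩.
-0.9172i|0⟩ + 0.3984i|1⟩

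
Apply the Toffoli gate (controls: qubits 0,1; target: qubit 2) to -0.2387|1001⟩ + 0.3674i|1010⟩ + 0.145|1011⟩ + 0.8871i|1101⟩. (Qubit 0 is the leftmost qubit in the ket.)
-0.2387|1001⟩ + 0.3674i|1010⟩ + 0.145|1011⟩ + 0.8871i|1111⟩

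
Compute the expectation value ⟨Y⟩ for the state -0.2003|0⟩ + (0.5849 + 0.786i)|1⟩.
-0.3149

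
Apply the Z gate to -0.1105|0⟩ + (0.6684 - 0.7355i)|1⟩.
-0.1105|0⟩ + (-0.6684 + 0.7355i)|1⟩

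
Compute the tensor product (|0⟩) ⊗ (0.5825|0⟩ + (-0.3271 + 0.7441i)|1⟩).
0.5825|00⟩ + (-0.3271 + 0.7441i)|01⟩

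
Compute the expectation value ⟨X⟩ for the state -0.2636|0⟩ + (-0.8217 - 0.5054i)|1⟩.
0.4332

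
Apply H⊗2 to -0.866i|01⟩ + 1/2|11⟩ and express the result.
(0.25 - 0.433i)|00⟩ + (-0.25 + 0.433i)|01⟩ + (-0.25 - 0.433i)|10⟩ + (0.25 + 0.433i)|11⟩

H⊗2 gives amp(|y⟩) = (1/2) Σ_x (−1)^(x·y) amp(|x⟩), where x·y is the number of positions in which both x and y have a 1.
|00⟩: (-0.866i + 1/2)/2 = (0.25 - 0.433i)
|01⟩: (0.866i - 1/2)/2 = (-0.25 + 0.433i)
|10⟩: (-0.866i - 1/2)/2 = (-0.25 - 0.433i)
|11⟩: (0.866i + 1/2)/2 = (0.25 + 0.433i)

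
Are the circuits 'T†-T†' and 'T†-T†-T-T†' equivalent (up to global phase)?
Yes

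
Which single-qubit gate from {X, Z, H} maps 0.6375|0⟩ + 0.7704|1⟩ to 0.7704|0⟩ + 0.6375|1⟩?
X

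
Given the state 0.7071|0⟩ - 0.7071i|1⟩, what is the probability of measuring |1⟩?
0.5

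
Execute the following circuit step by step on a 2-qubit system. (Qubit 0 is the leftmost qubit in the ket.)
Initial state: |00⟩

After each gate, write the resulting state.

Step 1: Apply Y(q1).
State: i|01⟩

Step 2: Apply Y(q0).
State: -|11⟩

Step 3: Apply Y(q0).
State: i|01⟩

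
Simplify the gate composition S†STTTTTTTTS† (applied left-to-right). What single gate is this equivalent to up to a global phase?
S†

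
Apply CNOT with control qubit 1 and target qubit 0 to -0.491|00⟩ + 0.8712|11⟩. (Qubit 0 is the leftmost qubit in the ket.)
-0.491|00⟩ + 0.8712|01⟩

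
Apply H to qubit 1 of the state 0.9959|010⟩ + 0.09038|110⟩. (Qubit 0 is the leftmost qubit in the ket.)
0.7042|000⟩ - 0.7042|010⟩ + 0.06391|100⟩ - 0.06391|110⟩

H on qubit 1 mixes each pair of kets that differ only in qubit 1: amplitudes (a, b) of (|…0…⟩, |…1…⟩) become ((a + b)/√2, (a − b)/√2). Kets absent from the input have amplitude 0.
(|000⟩, |010⟩): (a, b) = (0, 0.9959) → (0.7042, -0.7042)
(|100⟩, |110⟩): (a, b) = (0, 0.09038) → (0.06391, -0.06391)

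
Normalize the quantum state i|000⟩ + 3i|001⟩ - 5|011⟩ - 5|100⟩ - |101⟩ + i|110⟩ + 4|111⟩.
0.1132i|000⟩ + 0.3397i|001⟩ - 0.5661|011⟩ - 0.5661|100⟩ - 0.1132|101⟩ + 0.1132i|110⟩ + 0.4529|111⟩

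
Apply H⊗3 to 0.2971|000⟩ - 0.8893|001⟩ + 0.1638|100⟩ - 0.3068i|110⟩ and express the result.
(-0.1515 - 0.1085i)|000⟩ + (0.4774 - 0.1085i)|001⟩ + (-0.1515 + 0.1085i)|010⟩ + (0.4774 + 0.1085i)|011⟩ + (-0.2673 + 0.1085i)|100⟩ + (0.3615 + 0.1085i)|101⟩ + (-0.2673 - 0.1085i)|110⟩ + (0.3615 - 0.1085i)|111⟩

H⊗3 gives amp(|y⟩) = (1/2√2) Σ_x (−1)^(x·y) amp(|x⟩), where x·y is the number of positions in which both x and y have a 1.
|000⟩: (0.2971 - 0.8893 + 0.1638 - 0.3068i)/(2√2) = (-0.1515 - 0.1085i)
|001⟩: (0.2971 + 0.8893 + 0.1638 - 0.3068i)/(2√2) = (0.4774 - 0.1085i)
|010⟩: (0.2971 - 0.8893 + 0.1638 + 0.3068i)/(2√2) = (-0.1515 + 0.1085i)
|011⟩: (0.2971 + 0.8893 + 0.1638 + 0.3068i)/(2√2) = (0.4774 + 0.1085i)
|100⟩: (0.2971 - 0.8893 - 0.1638 + 0.3068i)/(2√2) = (-0.2673 + 0.1085i)
|101⟩: (0.2971 + 0.8893 - 0.1638 + 0.3068i)/(2√2) = (0.3615 + 0.1085i)
|110⟩: (0.2971 - 0.8893 - 0.1638 - 0.3068i)/(2√2) = (-0.2673 - 0.1085i)
|111⟩: (0.2971 + 0.8893 - 0.1638 - 0.3068i)/(2√2) = (0.3615 - 0.1085i)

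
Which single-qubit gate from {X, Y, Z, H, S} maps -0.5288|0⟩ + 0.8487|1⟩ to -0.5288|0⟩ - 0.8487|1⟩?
Z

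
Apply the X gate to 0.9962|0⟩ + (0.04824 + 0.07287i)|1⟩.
(0.04824 + 0.07287i)|0⟩ + 0.9962|1⟩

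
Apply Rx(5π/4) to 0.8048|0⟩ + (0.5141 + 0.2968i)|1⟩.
(-0.03378 - 0.475i)|0⟩ + (-0.1967 - 0.8571i)|1⟩

Rx(5π/4) = [[cos(θ/2), −i·sin(θ/2)], [−i·sin(θ/2), cos(θ/2)]]; θ = 5π/4, cos(θ/2) ≈ -0.382683, sin(θ/2) ≈ 0.92388.
With a = amp(|0⟩) = 0.8048 and b = amp(|1⟩) = (0.5141 + 0.2968i):
new amp(|0⟩) = (-0.382683)·a + (-0.92388i)·b = (-0.03378 - 0.475i)
new amp(|1⟩) = (-0.92388i)·a + (-0.382683)·b = (-0.1967 - 0.8571i)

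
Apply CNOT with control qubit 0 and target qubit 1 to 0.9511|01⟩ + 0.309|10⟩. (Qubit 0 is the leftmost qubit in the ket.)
0.9511|01⟩ + 0.309|11⟩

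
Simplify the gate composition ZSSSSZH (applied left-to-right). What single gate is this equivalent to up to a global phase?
H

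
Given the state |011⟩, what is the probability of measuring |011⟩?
1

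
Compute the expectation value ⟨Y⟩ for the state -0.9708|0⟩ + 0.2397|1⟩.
0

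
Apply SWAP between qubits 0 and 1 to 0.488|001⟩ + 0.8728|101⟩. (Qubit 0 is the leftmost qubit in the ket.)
0.488|001⟩ + 0.8728|011⟩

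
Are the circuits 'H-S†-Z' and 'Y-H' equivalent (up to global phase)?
No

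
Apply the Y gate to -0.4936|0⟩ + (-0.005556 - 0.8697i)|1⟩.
(-0.8697 + 0.005556i)|0⟩ - 0.4936i|1⟩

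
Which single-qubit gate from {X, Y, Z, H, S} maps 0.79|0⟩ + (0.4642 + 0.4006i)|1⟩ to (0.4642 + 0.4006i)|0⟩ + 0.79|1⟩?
X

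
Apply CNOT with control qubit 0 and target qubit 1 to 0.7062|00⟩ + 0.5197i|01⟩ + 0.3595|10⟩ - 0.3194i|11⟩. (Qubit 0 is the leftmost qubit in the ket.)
0.7062|00⟩ + 0.5197i|01⟩ - 0.3194i|10⟩ + 0.3595|11⟩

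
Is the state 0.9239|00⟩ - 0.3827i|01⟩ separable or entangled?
Separable

Writing the state as a|00⟩ + b|01⟩ + c|10⟩ + d|11⟩, it is a product state iff ad − bc = 0.
Here (a, b, c, d) = (0.9239, -0.3827i, 0, 0): ad − bc = (0.9239)(0) − (-0.3827i)(0) = 0, so the state is separable.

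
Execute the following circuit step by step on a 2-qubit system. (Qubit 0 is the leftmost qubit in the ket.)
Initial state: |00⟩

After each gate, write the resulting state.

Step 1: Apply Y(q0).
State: i|10⟩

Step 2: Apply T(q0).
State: (-1/√2 + (1/√2)i)|10⟩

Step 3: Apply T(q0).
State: -|10⟩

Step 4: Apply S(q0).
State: -i|10⟩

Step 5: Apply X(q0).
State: -i|00⟩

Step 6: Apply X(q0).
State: -i|10⟩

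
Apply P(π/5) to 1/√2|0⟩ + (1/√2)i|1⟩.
1/√2|0⟩ + (-0.4156 + 0.5721i)|1⟩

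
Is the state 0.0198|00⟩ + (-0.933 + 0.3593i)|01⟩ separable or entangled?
Separable

Writing the state as a|00⟩ + b|01⟩ + c|10⟩ + d|11⟩, it is a product state iff ad − bc = 0.
Here (a, b, c, d) = (0.0198, (-0.933 + 0.3593i), 0, 0): ad − bc = (0.0198)(0) − (-0.933 + 0.3593i)(0) = 0, so the state is separable.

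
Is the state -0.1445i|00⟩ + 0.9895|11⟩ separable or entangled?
Entangled

Writing the state as a|00⟩ + b|01⟩ + c|10⟩ + d|11⟩, it is a product state iff ad − bc = 0.
Here (a, b, c, d) = (-0.1445i, 0, 0, 0.9895): ad − bc = (-0.1445i)(0.9895) − (0)(0) = -0.143i ≠ 0, so the state is entangled.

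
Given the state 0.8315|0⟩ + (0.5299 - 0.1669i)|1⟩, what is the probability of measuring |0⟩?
0.6914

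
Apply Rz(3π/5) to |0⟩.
(0.5878 - 0.809i)|0⟩

Rz(3π/5) = [[e^(−iθ/2), 0], [0, e^(iθ/2)]] with e^(±iθ/2) = cos(θ/2) ± i·sin(θ/2); θ = 3π/5, cos(θ/2) ≈ 0.587785, sin(θ/2) ≈ 0.809017.
With a = amp(|0⟩) = 1 and b = amp(|1⟩) = 0:
new amp(|0⟩) = (0.587785 - 0.809017i)·a = (0.5878 - 0.809i)
new amp(|1⟩) = (0.587785 + 0.809017i)·b = 0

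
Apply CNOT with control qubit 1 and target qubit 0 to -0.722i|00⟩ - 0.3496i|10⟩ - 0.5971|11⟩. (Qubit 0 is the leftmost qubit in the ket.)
-0.722i|00⟩ - 0.5971|01⟩ - 0.3496i|10⟩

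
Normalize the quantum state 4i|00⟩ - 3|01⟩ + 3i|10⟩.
0.686i|00⟩ - 0.5145|01⟩ + 0.5145i|10⟩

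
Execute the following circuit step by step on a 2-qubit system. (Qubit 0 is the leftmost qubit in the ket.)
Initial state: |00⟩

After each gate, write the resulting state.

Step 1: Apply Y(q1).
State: i|01⟩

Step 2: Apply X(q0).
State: i|11⟩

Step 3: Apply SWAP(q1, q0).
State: i|11⟩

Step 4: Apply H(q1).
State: (1/√2)i|10⟩ - (1/√2)i|11⟩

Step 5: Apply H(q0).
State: (1/2)i|00⟩ - (1/2)i|01⟩ - (1/2)i|10⟩ + (1/2)i|11⟩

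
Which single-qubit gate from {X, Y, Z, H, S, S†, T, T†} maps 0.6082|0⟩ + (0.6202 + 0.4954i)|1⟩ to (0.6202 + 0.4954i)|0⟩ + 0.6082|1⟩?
X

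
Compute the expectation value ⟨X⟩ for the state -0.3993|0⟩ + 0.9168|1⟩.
-0.7322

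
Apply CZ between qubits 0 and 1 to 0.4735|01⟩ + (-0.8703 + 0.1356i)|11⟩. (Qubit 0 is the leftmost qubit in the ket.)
0.4735|01⟩ + (0.8703 - 0.1356i)|11⟩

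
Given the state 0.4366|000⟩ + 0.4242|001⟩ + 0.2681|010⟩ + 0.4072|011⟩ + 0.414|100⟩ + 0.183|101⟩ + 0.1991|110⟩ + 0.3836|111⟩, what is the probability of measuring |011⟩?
0.1658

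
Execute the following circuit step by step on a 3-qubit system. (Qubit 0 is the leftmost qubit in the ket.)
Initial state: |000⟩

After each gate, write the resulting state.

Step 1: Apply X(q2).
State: |001⟩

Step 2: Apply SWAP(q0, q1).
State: |001⟩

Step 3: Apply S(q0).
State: |001⟩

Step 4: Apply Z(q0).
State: |001⟩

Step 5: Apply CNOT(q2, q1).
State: |011⟩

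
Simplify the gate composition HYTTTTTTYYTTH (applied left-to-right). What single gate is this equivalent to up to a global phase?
Y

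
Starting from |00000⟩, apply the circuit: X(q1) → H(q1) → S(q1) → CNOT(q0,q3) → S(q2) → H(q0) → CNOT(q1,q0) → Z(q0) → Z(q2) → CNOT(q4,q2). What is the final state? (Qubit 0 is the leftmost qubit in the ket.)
1/2|00000⟩ - (1/2)i|01000⟩ - 1/2|10000⟩ + (1/2)i|11000⟩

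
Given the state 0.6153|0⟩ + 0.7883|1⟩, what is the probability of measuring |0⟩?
0.3786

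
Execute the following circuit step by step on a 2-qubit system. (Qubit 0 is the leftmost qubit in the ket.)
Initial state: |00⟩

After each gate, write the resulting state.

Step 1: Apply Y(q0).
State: i|10⟩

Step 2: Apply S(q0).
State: -|10⟩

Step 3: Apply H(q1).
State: -1/√2|10⟩ - 1/√2|11⟩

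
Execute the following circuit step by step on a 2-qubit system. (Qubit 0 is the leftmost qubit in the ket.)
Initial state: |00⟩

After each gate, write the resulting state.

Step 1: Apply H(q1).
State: 1/√2|00⟩ + 1/√2|01⟩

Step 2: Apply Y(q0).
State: (1/√2)i|10⟩ + (1/√2)i|11⟩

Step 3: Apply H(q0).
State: (1/2)i|00⟩ + (1/2)i|01⟩ - (1/2)i|10⟩ - (1/2)i|11⟩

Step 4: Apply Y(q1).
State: 1/2|00⟩ - 1/2|01⟩ - 1/2|10⟩ + 1/2|11⟩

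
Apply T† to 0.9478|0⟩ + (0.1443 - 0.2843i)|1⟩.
0.9478|0⟩ + (-0.09899 - 0.3031i)|1⟩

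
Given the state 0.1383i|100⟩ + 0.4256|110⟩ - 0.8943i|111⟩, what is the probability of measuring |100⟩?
0.01913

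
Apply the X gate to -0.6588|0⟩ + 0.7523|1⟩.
0.7523|0⟩ - 0.6588|1⟩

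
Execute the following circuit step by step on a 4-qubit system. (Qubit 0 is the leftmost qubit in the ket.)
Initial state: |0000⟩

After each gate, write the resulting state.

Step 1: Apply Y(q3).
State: i|0001⟩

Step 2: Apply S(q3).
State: -|0001⟩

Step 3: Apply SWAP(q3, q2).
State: -|0010⟩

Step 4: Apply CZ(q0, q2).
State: -|0010⟩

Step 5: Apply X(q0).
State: -|1010⟩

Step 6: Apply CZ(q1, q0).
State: -|1010⟩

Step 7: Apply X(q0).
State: -|0010⟩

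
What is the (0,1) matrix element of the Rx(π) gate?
-i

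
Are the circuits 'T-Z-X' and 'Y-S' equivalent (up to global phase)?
No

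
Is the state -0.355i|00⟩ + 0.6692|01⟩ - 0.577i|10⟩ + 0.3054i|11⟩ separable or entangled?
Entangled

Writing the state as a|00⟩ + b|01⟩ + c|10⟩ + d|11⟩, it is a product state iff ad − bc = 0.
Here (a, b, c, d) = (-0.355i, 0.6692, -0.577i, 0.3054i): ad − bc = (-0.355i)(0.3054i) − (0.6692)(-0.577i) = (0.1084 + 0.3861i) ≠ 0, so the state is entangled.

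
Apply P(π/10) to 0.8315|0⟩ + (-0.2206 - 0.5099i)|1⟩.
0.8315|0⟩ + (-0.05224 - 0.5531i)|1⟩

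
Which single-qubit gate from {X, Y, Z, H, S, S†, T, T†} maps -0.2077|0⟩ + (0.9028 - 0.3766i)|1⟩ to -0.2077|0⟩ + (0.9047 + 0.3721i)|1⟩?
T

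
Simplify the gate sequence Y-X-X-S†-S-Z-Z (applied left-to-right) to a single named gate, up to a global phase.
Y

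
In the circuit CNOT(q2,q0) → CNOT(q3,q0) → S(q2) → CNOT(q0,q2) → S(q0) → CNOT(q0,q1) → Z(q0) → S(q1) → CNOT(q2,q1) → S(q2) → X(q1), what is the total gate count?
11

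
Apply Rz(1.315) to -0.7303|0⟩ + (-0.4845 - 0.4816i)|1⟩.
(-0.578 + 0.4463i)|0⟩ + (-0.08917 - 0.6773i)|1⟩

Rz(1.315) = [[e^(−iθ/2), 0], [0, e^(iθ/2)]] with e^(±iθ/2) = cos(θ/2) ± i·sin(θ/2); θ = 1.315, cos(θ/2) ≈ 0.791523, sin(θ/2) ≈ 0.61114.
With a = amp(|0⟩) = -0.7303 and b = amp(|1⟩) = (-0.4845 - 0.4816i):
new amp(|0⟩) = (0.791523 - 0.61114i)·a = (-0.578 + 0.4463i)
new amp(|1⟩) = (0.791523 + 0.61114i)·b = (-0.08917 - 0.6773i)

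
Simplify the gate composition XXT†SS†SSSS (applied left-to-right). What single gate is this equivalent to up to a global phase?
T†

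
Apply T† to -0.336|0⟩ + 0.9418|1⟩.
-0.336|0⟩ + (0.666 - 0.666i)|1⟩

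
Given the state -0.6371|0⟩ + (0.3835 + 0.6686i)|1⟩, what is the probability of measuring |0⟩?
0.4059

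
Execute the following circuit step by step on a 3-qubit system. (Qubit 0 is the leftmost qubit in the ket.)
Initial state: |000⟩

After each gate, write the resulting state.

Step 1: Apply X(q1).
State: |010⟩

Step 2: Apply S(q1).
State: i|010⟩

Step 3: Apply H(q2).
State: (1/√2)i|010⟩ + (1/√2)i|011⟩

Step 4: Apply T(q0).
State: (1/√2)i|010⟩ + (1/√2)i|011⟩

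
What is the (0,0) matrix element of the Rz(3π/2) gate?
(-1/√2 - (1/√2)i)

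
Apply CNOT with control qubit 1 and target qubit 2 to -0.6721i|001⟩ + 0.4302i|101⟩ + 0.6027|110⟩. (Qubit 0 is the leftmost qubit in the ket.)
-0.6721i|001⟩ + 0.4302i|101⟩ + 0.6027|111⟩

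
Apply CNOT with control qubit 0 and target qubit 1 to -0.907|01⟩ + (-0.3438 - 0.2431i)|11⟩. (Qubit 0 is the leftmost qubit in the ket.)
-0.907|01⟩ + (-0.3438 - 0.2431i)|10⟩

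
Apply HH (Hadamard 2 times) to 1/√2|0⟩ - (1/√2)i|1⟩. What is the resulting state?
1/√2|0⟩ - (1/√2)i|1⟩

H² = I, so an even number of Hadamards cancels: H^2 = I and the state is unchanged.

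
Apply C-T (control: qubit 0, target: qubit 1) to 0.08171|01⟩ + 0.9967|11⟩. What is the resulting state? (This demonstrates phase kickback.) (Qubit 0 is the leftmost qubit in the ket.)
0.08171|01⟩ + (0.7048 + 0.7048i)|11⟩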